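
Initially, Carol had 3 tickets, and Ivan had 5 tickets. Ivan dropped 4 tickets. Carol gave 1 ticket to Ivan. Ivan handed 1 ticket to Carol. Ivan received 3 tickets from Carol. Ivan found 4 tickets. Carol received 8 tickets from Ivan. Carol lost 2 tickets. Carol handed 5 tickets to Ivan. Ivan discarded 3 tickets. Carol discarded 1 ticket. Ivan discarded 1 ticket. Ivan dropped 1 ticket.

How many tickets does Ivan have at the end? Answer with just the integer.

Answer: 0

Derivation:
Tracking counts step by step:
Start: Carol=3, Ivan=5
Event 1 (Ivan -4): Ivan: 5 -> 1. State: Carol=3, Ivan=1
Event 2 (Carol -> Ivan, 1): Carol: 3 -> 2, Ivan: 1 -> 2. State: Carol=2, Ivan=2
Event 3 (Ivan -> Carol, 1): Ivan: 2 -> 1, Carol: 2 -> 3. State: Carol=3, Ivan=1
Event 4 (Carol -> Ivan, 3): Carol: 3 -> 0, Ivan: 1 -> 4. State: Carol=0, Ivan=4
Event 5 (Ivan +4): Ivan: 4 -> 8. State: Carol=0, Ivan=8
Event 6 (Ivan -> Carol, 8): Ivan: 8 -> 0, Carol: 0 -> 8. State: Carol=8, Ivan=0
Event 7 (Carol -2): Carol: 8 -> 6. State: Carol=6, Ivan=0
Event 8 (Carol -> Ivan, 5): Carol: 6 -> 1, Ivan: 0 -> 5. State: Carol=1, Ivan=5
Event 9 (Ivan -3): Ivan: 5 -> 2. State: Carol=1, Ivan=2
Event 10 (Carol -1): Carol: 1 -> 0. State: Carol=0, Ivan=2
Event 11 (Ivan -1): Ivan: 2 -> 1. State: Carol=0, Ivan=1
Event 12 (Ivan -1): Ivan: 1 -> 0. State: Carol=0, Ivan=0

Ivan's final count: 0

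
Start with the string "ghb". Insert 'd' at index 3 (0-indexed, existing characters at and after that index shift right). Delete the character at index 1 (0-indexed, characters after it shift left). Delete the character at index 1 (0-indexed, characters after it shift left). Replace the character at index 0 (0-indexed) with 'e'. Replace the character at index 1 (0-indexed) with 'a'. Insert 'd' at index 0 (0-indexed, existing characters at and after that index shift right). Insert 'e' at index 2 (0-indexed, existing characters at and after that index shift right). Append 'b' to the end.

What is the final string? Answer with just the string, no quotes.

Answer: deeab

Derivation:
Applying each edit step by step:
Start: "ghb"
Op 1 (insert 'd' at idx 3): "ghb" -> "ghbd"
Op 2 (delete idx 1 = 'h'): "ghbd" -> "gbd"
Op 3 (delete idx 1 = 'b'): "gbd" -> "gd"
Op 4 (replace idx 0: 'g' -> 'e'): "gd" -> "ed"
Op 5 (replace idx 1: 'd' -> 'a'): "ed" -> "ea"
Op 6 (insert 'd' at idx 0): "ea" -> "dea"
Op 7 (insert 'e' at idx 2): "dea" -> "deea"
Op 8 (append 'b'): "deea" -> "deeab"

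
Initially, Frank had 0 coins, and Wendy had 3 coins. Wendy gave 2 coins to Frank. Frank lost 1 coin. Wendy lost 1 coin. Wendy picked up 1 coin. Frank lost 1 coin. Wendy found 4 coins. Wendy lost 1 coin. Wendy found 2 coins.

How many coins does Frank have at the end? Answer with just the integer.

Answer: 0

Derivation:
Tracking counts step by step:
Start: Frank=0, Wendy=3
Event 1 (Wendy -> Frank, 2): Wendy: 3 -> 1, Frank: 0 -> 2. State: Frank=2, Wendy=1
Event 2 (Frank -1): Frank: 2 -> 1. State: Frank=1, Wendy=1
Event 3 (Wendy -1): Wendy: 1 -> 0. State: Frank=1, Wendy=0
Event 4 (Wendy +1): Wendy: 0 -> 1. State: Frank=1, Wendy=1
Event 5 (Frank -1): Frank: 1 -> 0. State: Frank=0, Wendy=1
Event 6 (Wendy +4): Wendy: 1 -> 5. State: Frank=0, Wendy=5
Event 7 (Wendy -1): Wendy: 5 -> 4. State: Frank=0, Wendy=4
Event 8 (Wendy +2): Wendy: 4 -> 6. State: Frank=0, Wendy=6

Frank's final count: 0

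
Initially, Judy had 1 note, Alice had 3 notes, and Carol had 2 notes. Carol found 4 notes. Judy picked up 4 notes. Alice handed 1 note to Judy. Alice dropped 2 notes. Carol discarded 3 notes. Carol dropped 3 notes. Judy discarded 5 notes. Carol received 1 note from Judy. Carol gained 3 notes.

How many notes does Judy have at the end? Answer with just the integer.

Tracking counts step by step:
Start: Judy=1, Alice=3, Carol=2
Event 1 (Carol +4): Carol: 2 -> 6. State: Judy=1, Alice=3, Carol=6
Event 2 (Judy +4): Judy: 1 -> 5. State: Judy=5, Alice=3, Carol=6
Event 3 (Alice -> Judy, 1): Alice: 3 -> 2, Judy: 5 -> 6. State: Judy=6, Alice=2, Carol=6
Event 4 (Alice -2): Alice: 2 -> 0. State: Judy=6, Alice=0, Carol=6
Event 5 (Carol -3): Carol: 6 -> 3. State: Judy=6, Alice=0, Carol=3
Event 6 (Carol -3): Carol: 3 -> 0. State: Judy=6, Alice=0, Carol=0
Event 7 (Judy -5): Judy: 6 -> 1. State: Judy=1, Alice=0, Carol=0
Event 8 (Judy -> Carol, 1): Judy: 1 -> 0, Carol: 0 -> 1. State: Judy=0, Alice=0, Carol=1
Event 9 (Carol +3): Carol: 1 -> 4. State: Judy=0, Alice=0, Carol=4

Judy's final count: 0

Answer: 0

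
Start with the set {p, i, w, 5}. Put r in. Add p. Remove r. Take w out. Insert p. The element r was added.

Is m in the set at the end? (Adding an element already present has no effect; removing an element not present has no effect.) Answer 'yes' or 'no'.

Answer: no

Derivation:
Tracking the set through each operation:
Start: {5, i, p, w}
Event 1 (add r): added. Set: {5, i, p, r, w}
Event 2 (add p): already present, no change. Set: {5, i, p, r, w}
Event 3 (remove r): removed. Set: {5, i, p, w}
Event 4 (remove w): removed. Set: {5, i, p}
Event 5 (add p): already present, no change. Set: {5, i, p}
Event 6 (add r): added. Set: {5, i, p, r}

Final set: {5, i, p, r} (size 4)
m is NOT in the final set.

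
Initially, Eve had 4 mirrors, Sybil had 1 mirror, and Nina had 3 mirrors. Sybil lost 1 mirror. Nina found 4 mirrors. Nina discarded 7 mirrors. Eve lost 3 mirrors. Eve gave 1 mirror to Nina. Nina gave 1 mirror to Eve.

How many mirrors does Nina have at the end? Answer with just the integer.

Answer: 0

Derivation:
Tracking counts step by step:
Start: Eve=4, Sybil=1, Nina=3
Event 1 (Sybil -1): Sybil: 1 -> 0. State: Eve=4, Sybil=0, Nina=3
Event 2 (Nina +4): Nina: 3 -> 7. State: Eve=4, Sybil=0, Nina=7
Event 3 (Nina -7): Nina: 7 -> 0. State: Eve=4, Sybil=0, Nina=0
Event 4 (Eve -3): Eve: 4 -> 1. State: Eve=1, Sybil=0, Nina=0
Event 5 (Eve -> Nina, 1): Eve: 1 -> 0, Nina: 0 -> 1. State: Eve=0, Sybil=0, Nina=1
Event 6 (Nina -> Eve, 1): Nina: 1 -> 0, Eve: 0 -> 1. State: Eve=1, Sybil=0, Nina=0

Nina's final count: 0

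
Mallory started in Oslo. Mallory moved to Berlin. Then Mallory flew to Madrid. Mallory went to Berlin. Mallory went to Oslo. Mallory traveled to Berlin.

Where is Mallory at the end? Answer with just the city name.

Answer: Berlin

Derivation:
Tracking Mallory's location:
Start: Mallory is in Oslo.
After move 1: Oslo -> Berlin. Mallory is in Berlin.
After move 2: Berlin -> Madrid. Mallory is in Madrid.
After move 3: Madrid -> Berlin. Mallory is in Berlin.
After move 4: Berlin -> Oslo. Mallory is in Oslo.
After move 5: Oslo -> Berlin. Mallory is in Berlin.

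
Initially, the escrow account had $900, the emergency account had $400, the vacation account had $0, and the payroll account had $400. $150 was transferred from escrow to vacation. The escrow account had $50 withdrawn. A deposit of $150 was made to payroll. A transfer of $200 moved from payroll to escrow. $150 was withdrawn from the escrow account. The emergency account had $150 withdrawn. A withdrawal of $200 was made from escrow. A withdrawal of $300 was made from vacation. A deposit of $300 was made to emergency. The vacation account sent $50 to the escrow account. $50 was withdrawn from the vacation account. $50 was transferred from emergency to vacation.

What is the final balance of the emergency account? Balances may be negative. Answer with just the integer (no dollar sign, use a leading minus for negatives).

Answer: 500

Derivation:
Tracking account balances step by step:
Start: escrow=900, emergency=400, vacation=0, payroll=400
Event 1 (transfer 150 escrow -> vacation): escrow: 900 - 150 = 750, vacation: 0 + 150 = 150. Balances: escrow=750, emergency=400, vacation=150, payroll=400
Event 2 (withdraw 50 from escrow): escrow: 750 - 50 = 700. Balances: escrow=700, emergency=400, vacation=150, payroll=400
Event 3 (deposit 150 to payroll): payroll: 400 + 150 = 550. Balances: escrow=700, emergency=400, vacation=150, payroll=550
Event 4 (transfer 200 payroll -> escrow): payroll: 550 - 200 = 350, escrow: 700 + 200 = 900. Balances: escrow=900, emergency=400, vacation=150, payroll=350
Event 5 (withdraw 150 from escrow): escrow: 900 - 150 = 750. Balances: escrow=750, emergency=400, vacation=150, payroll=350
Event 6 (withdraw 150 from emergency): emergency: 400 - 150 = 250. Balances: escrow=750, emergency=250, vacation=150, payroll=350
Event 7 (withdraw 200 from escrow): escrow: 750 - 200 = 550. Balances: escrow=550, emergency=250, vacation=150, payroll=350
Event 8 (withdraw 300 from vacation): vacation: 150 - 300 = -150. Balances: escrow=550, emergency=250, vacation=-150, payroll=350
Event 9 (deposit 300 to emergency): emergency: 250 + 300 = 550. Balances: escrow=550, emergency=550, vacation=-150, payroll=350
Event 10 (transfer 50 vacation -> escrow): vacation: -150 - 50 = -200, escrow: 550 + 50 = 600. Balances: escrow=600, emergency=550, vacation=-200, payroll=350
Event 11 (withdraw 50 from vacation): vacation: -200 - 50 = -250. Balances: escrow=600, emergency=550, vacation=-250, payroll=350
Event 12 (transfer 50 emergency -> vacation): emergency: 550 - 50 = 500, vacation: -250 + 50 = -200. Balances: escrow=600, emergency=500, vacation=-200, payroll=350

Final balance of emergency: 500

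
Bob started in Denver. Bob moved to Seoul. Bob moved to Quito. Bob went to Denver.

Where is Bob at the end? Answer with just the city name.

Tracking Bob's location:
Start: Bob is in Denver.
After move 1: Denver -> Seoul. Bob is in Seoul.
After move 2: Seoul -> Quito. Bob is in Quito.
After move 3: Quito -> Denver. Bob is in Denver.

Answer: Denver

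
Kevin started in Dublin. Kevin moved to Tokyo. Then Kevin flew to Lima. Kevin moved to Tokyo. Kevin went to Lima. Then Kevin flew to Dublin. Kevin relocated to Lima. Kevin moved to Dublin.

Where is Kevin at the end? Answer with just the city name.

Tracking Kevin's location:
Start: Kevin is in Dublin.
After move 1: Dublin -> Tokyo. Kevin is in Tokyo.
After move 2: Tokyo -> Lima. Kevin is in Lima.
After move 3: Lima -> Tokyo. Kevin is in Tokyo.
After move 4: Tokyo -> Lima. Kevin is in Lima.
After move 5: Lima -> Dublin. Kevin is in Dublin.
After move 6: Dublin -> Lima. Kevin is in Lima.
After move 7: Lima -> Dublin. Kevin is in Dublin.

Answer: Dublin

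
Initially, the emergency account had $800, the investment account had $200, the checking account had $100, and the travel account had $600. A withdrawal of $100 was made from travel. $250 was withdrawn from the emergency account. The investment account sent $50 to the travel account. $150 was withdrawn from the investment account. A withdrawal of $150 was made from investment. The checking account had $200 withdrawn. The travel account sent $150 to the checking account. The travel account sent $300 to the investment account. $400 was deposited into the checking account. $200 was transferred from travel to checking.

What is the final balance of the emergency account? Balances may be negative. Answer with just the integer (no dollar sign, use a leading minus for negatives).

Answer: 550

Derivation:
Tracking account balances step by step:
Start: emergency=800, investment=200, checking=100, travel=600
Event 1 (withdraw 100 from travel): travel: 600 - 100 = 500. Balances: emergency=800, investment=200, checking=100, travel=500
Event 2 (withdraw 250 from emergency): emergency: 800 - 250 = 550. Balances: emergency=550, investment=200, checking=100, travel=500
Event 3 (transfer 50 investment -> travel): investment: 200 - 50 = 150, travel: 500 + 50 = 550. Balances: emergency=550, investment=150, checking=100, travel=550
Event 4 (withdraw 150 from investment): investment: 150 - 150 = 0. Balances: emergency=550, investment=0, checking=100, travel=550
Event 5 (withdraw 150 from investment): investment: 0 - 150 = -150. Balances: emergency=550, investment=-150, checking=100, travel=550
Event 6 (withdraw 200 from checking): checking: 100 - 200 = -100. Balances: emergency=550, investment=-150, checking=-100, travel=550
Event 7 (transfer 150 travel -> checking): travel: 550 - 150 = 400, checking: -100 + 150 = 50. Balances: emergency=550, investment=-150, checking=50, travel=400
Event 8 (transfer 300 travel -> investment): travel: 400 - 300 = 100, investment: -150 + 300 = 150. Balances: emergency=550, investment=150, checking=50, travel=100
Event 9 (deposit 400 to checking): checking: 50 + 400 = 450. Balances: emergency=550, investment=150, checking=450, travel=100
Event 10 (transfer 200 travel -> checking): travel: 100 - 200 = -100, checking: 450 + 200 = 650. Balances: emergency=550, investment=150, checking=650, travel=-100

Final balance of emergency: 550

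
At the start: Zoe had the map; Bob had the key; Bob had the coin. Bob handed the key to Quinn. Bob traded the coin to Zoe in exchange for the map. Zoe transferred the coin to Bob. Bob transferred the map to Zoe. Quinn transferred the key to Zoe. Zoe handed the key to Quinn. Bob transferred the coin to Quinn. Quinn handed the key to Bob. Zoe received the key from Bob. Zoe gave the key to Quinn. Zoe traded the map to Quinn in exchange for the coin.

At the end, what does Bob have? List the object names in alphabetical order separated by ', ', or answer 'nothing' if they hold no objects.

Tracking all object holders:
Start: map:Zoe, key:Bob, coin:Bob
Event 1 (give key: Bob -> Quinn). State: map:Zoe, key:Quinn, coin:Bob
Event 2 (swap coin<->map: now coin:Zoe, map:Bob). State: map:Bob, key:Quinn, coin:Zoe
Event 3 (give coin: Zoe -> Bob). State: map:Bob, key:Quinn, coin:Bob
Event 4 (give map: Bob -> Zoe). State: map:Zoe, key:Quinn, coin:Bob
Event 5 (give key: Quinn -> Zoe). State: map:Zoe, key:Zoe, coin:Bob
Event 6 (give key: Zoe -> Quinn). State: map:Zoe, key:Quinn, coin:Bob
Event 7 (give coin: Bob -> Quinn). State: map:Zoe, key:Quinn, coin:Quinn
Event 8 (give key: Quinn -> Bob). State: map:Zoe, key:Bob, coin:Quinn
Event 9 (give key: Bob -> Zoe). State: map:Zoe, key:Zoe, coin:Quinn
Event 10 (give key: Zoe -> Quinn). State: map:Zoe, key:Quinn, coin:Quinn
Event 11 (swap map<->coin: now map:Quinn, coin:Zoe). State: map:Quinn, key:Quinn, coin:Zoe

Final state: map:Quinn, key:Quinn, coin:Zoe
Bob holds: (nothing).

Answer: nothing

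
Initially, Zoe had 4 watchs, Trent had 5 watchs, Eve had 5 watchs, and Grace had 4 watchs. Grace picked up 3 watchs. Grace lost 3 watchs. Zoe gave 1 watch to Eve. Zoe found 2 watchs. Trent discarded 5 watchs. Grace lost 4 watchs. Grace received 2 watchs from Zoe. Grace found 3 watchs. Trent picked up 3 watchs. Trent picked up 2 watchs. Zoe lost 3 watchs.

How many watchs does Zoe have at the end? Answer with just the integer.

Tracking counts step by step:
Start: Zoe=4, Trent=5, Eve=5, Grace=4
Event 1 (Grace +3): Grace: 4 -> 7. State: Zoe=4, Trent=5, Eve=5, Grace=7
Event 2 (Grace -3): Grace: 7 -> 4. State: Zoe=4, Trent=5, Eve=5, Grace=4
Event 3 (Zoe -> Eve, 1): Zoe: 4 -> 3, Eve: 5 -> 6. State: Zoe=3, Trent=5, Eve=6, Grace=4
Event 4 (Zoe +2): Zoe: 3 -> 5. State: Zoe=5, Trent=5, Eve=6, Grace=4
Event 5 (Trent -5): Trent: 5 -> 0. State: Zoe=5, Trent=0, Eve=6, Grace=4
Event 6 (Grace -4): Grace: 4 -> 0. State: Zoe=5, Trent=0, Eve=6, Grace=0
Event 7 (Zoe -> Grace, 2): Zoe: 5 -> 3, Grace: 0 -> 2. State: Zoe=3, Trent=0, Eve=6, Grace=2
Event 8 (Grace +3): Grace: 2 -> 5. State: Zoe=3, Trent=0, Eve=6, Grace=5
Event 9 (Trent +3): Trent: 0 -> 3. State: Zoe=3, Trent=3, Eve=6, Grace=5
Event 10 (Trent +2): Trent: 3 -> 5. State: Zoe=3, Trent=5, Eve=6, Grace=5
Event 11 (Zoe -3): Zoe: 3 -> 0. State: Zoe=0, Trent=5, Eve=6, Grace=5

Zoe's final count: 0

Answer: 0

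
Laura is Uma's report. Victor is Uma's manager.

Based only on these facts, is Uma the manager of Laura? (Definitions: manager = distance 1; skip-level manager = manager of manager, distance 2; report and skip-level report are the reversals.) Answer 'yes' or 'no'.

Reconstructing the manager chain from the given facts:
  Victor -> Uma -> Laura
(each arrow means 'manager of the next')
Positions in the chain (0 = top):
  position of Victor: 0
  position of Uma: 1
  position of Laura: 2

Uma is at position 1, Laura is at position 2; signed distance (j - i) = 1.
'manager' requires j - i = 1. Actual distance is 1, so the relation HOLDS.

Answer: yes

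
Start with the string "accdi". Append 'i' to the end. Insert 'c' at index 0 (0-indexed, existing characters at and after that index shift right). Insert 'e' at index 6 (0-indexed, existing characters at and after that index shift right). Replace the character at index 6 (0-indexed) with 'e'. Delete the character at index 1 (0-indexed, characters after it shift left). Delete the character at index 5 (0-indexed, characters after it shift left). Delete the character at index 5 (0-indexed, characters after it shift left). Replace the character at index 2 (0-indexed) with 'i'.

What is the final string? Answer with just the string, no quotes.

Applying each edit step by step:
Start: "accdi"
Op 1 (append 'i'): "accdi" -> "accdii"
Op 2 (insert 'c' at idx 0): "accdii" -> "caccdii"
Op 3 (insert 'e' at idx 6): "caccdii" -> "caccdiei"
Op 4 (replace idx 6: 'e' -> 'e'): "caccdiei" -> "caccdiei"
Op 5 (delete idx 1 = 'a'): "caccdiei" -> "cccdiei"
Op 6 (delete idx 5 = 'e'): "cccdiei" -> "cccdii"
Op 7 (delete idx 5 = 'i'): "cccdii" -> "cccdi"
Op 8 (replace idx 2: 'c' -> 'i'): "cccdi" -> "ccidi"

Answer: ccidi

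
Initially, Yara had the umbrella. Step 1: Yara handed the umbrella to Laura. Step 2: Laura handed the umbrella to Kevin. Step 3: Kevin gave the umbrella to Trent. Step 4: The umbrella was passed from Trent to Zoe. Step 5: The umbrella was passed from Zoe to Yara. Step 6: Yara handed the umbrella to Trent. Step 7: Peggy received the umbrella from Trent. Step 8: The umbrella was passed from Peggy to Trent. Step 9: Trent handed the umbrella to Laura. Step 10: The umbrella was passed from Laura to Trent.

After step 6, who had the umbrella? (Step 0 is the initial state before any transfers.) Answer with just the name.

Answer: Trent

Derivation:
Tracking the umbrella holder through step 6:
After step 0 (start): Yara
After step 1: Laura
After step 2: Kevin
After step 3: Trent
After step 4: Zoe
After step 5: Yara
After step 6: Trent

At step 6, the holder is Trent.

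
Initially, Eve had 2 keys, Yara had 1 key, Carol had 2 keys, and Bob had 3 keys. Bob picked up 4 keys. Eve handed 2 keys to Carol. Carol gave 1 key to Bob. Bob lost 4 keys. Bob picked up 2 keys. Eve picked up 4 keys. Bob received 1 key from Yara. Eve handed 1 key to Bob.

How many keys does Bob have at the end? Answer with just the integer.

Answer: 8

Derivation:
Tracking counts step by step:
Start: Eve=2, Yara=1, Carol=2, Bob=3
Event 1 (Bob +4): Bob: 3 -> 7. State: Eve=2, Yara=1, Carol=2, Bob=7
Event 2 (Eve -> Carol, 2): Eve: 2 -> 0, Carol: 2 -> 4. State: Eve=0, Yara=1, Carol=4, Bob=7
Event 3 (Carol -> Bob, 1): Carol: 4 -> 3, Bob: 7 -> 8. State: Eve=0, Yara=1, Carol=3, Bob=8
Event 4 (Bob -4): Bob: 8 -> 4. State: Eve=0, Yara=1, Carol=3, Bob=4
Event 5 (Bob +2): Bob: 4 -> 6. State: Eve=0, Yara=1, Carol=3, Bob=6
Event 6 (Eve +4): Eve: 0 -> 4. State: Eve=4, Yara=1, Carol=3, Bob=6
Event 7 (Yara -> Bob, 1): Yara: 1 -> 0, Bob: 6 -> 7. State: Eve=4, Yara=0, Carol=3, Bob=7
Event 8 (Eve -> Bob, 1): Eve: 4 -> 3, Bob: 7 -> 8. State: Eve=3, Yara=0, Carol=3, Bob=8

Bob's final count: 8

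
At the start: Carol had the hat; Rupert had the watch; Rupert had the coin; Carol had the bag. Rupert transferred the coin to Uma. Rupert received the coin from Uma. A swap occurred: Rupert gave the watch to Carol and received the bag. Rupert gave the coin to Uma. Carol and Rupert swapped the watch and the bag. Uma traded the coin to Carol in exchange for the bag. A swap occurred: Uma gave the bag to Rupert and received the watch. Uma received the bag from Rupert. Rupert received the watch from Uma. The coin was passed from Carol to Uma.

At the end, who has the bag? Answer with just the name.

Tracking all object holders:
Start: hat:Carol, watch:Rupert, coin:Rupert, bag:Carol
Event 1 (give coin: Rupert -> Uma). State: hat:Carol, watch:Rupert, coin:Uma, bag:Carol
Event 2 (give coin: Uma -> Rupert). State: hat:Carol, watch:Rupert, coin:Rupert, bag:Carol
Event 3 (swap watch<->bag: now watch:Carol, bag:Rupert). State: hat:Carol, watch:Carol, coin:Rupert, bag:Rupert
Event 4 (give coin: Rupert -> Uma). State: hat:Carol, watch:Carol, coin:Uma, bag:Rupert
Event 5 (swap watch<->bag: now watch:Rupert, bag:Carol). State: hat:Carol, watch:Rupert, coin:Uma, bag:Carol
Event 6 (swap coin<->bag: now coin:Carol, bag:Uma). State: hat:Carol, watch:Rupert, coin:Carol, bag:Uma
Event 7 (swap bag<->watch: now bag:Rupert, watch:Uma). State: hat:Carol, watch:Uma, coin:Carol, bag:Rupert
Event 8 (give bag: Rupert -> Uma). State: hat:Carol, watch:Uma, coin:Carol, bag:Uma
Event 9 (give watch: Uma -> Rupert). State: hat:Carol, watch:Rupert, coin:Carol, bag:Uma
Event 10 (give coin: Carol -> Uma). State: hat:Carol, watch:Rupert, coin:Uma, bag:Uma

Final state: hat:Carol, watch:Rupert, coin:Uma, bag:Uma
The bag is held by Uma.

Answer: Uma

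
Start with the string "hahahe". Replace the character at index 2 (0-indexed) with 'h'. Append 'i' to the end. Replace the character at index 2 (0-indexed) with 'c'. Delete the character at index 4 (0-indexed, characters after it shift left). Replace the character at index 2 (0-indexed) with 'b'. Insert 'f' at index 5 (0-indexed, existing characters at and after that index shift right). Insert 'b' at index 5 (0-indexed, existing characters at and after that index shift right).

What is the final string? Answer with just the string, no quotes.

Answer: habaebfi

Derivation:
Applying each edit step by step:
Start: "hahahe"
Op 1 (replace idx 2: 'h' -> 'h'): "hahahe" -> "hahahe"
Op 2 (append 'i'): "hahahe" -> "hahahei"
Op 3 (replace idx 2: 'h' -> 'c'): "hahahei" -> "hacahei"
Op 4 (delete idx 4 = 'h'): "hacahei" -> "hacaei"
Op 5 (replace idx 2: 'c' -> 'b'): "hacaei" -> "habaei"
Op 6 (insert 'f' at idx 5): "habaei" -> "habaefi"
Op 7 (insert 'b' at idx 5): "habaefi" -> "habaebfi"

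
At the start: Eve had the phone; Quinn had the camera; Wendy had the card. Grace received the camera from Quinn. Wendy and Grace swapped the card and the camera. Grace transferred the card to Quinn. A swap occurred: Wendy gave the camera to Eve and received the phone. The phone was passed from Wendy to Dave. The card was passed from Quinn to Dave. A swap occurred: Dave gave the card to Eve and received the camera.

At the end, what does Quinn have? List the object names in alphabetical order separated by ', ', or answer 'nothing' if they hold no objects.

Tracking all object holders:
Start: phone:Eve, camera:Quinn, card:Wendy
Event 1 (give camera: Quinn -> Grace). State: phone:Eve, camera:Grace, card:Wendy
Event 2 (swap card<->camera: now card:Grace, camera:Wendy). State: phone:Eve, camera:Wendy, card:Grace
Event 3 (give card: Grace -> Quinn). State: phone:Eve, camera:Wendy, card:Quinn
Event 4 (swap camera<->phone: now camera:Eve, phone:Wendy). State: phone:Wendy, camera:Eve, card:Quinn
Event 5 (give phone: Wendy -> Dave). State: phone:Dave, camera:Eve, card:Quinn
Event 6 (give card: Quinn -> Dave). State: phone:Dave, camera:Eve, card:Dave
Event 7 (swap card<->camera: now card:Eve, camera:Dave). State: phone:Dave, camera:Dave, card:Eve

Final state: phone:Dave, camera:Dave, card:Eve
Quinn holds: (nothing).

Answer: nothing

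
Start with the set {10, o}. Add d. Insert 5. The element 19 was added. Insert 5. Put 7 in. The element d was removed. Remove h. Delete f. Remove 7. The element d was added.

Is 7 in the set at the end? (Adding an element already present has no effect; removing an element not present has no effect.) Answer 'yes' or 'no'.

Answer: no

Derivation:
Tracking the set through each operation:
Start: {10, o}
Event 1 (add d): added. Set: {10, d, o}
Event 2 (add 5): added. Set: {10, 5, d, o}
Event 3 (add 19): added. Set: {10, 19, 5, d, o}
Event 4 (add 5): already present, no change. Set: {10, 19, 5, d, o}
Event 5 (add 7): added. Set: {10, 19, 5, 7, d, o}
Event 6 (remove d): removed. Set: {10, 19, 5, 7, o}
Event 7 (remove h): not present, no change. Set: {10, 19, 5, 7, o}
Event 8 (remove f): not present, no change. Set: {10, 19, 5, 7, o}
Event 9 (remove 7): removed. Set: {10, 19, 5, o}
Event 10 (add d): added. Set: {10, 19, 5, d, o}

Final set: {10, 19, 5, d, o} (size 5)
7 is NOT in the final set.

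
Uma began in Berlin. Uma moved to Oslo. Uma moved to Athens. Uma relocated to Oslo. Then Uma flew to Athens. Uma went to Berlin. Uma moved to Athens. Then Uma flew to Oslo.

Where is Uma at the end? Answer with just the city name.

Answer: Oslo

Derivation:
Tracking Uma's location:
Start: Uma is in Berlin.
After move 1: Berlin -> Oslo. Uma is in Oslo.
After move 2: Oslo -> Athens. Uma is in Athens.
After move 3: Athens -> Oslo. Uma is in Oslo.
After move 4: Oslo -> Athens. Uma is in Athens.
After move 5: Athens -> Berlin. Uma is in Berlin.
After move 6: Berlin -> Athens. Uma is in Athens.
After move 7: Athens -> Oslo. Uma is in Oslo.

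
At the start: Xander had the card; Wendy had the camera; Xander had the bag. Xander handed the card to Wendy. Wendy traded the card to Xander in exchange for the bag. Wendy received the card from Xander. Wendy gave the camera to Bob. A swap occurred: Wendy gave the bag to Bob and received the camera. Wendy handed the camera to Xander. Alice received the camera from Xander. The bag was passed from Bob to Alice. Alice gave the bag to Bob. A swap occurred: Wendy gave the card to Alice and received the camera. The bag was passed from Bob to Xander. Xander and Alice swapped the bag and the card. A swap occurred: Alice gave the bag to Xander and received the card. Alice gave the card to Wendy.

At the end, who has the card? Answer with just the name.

Tracking all object holders:
Start: card:Xander, camera:Wendy, bag:Xander
Event 1 (give card: Xander -> Wendy). State: card:Wendy, camera:Wendy, bag:Xander
Event 2 (swap card<->bag: now card:Xander, bag:Wendy). State: card:Xander, camera:Wendy, bag:Wendy
Event 3 (give card: Xander -> Wendy). State: card:Wendy, camera:Wendy, bag:Wendy
Event 4 (give camera: Wendy -> Bob). State: card:Wendy, camera:Bob, bag:Wendy
Event 5 (swap bag<->camera: now bag:Bob, camera:Wendy). State: card:Wendy, camera:Wendy, bag:Bob
Event 6 (give camera: Wendy -> Xander). State: card:Wendy, camera:Xander, bag:Bob
Event 7 (give camera: Xander -> Alice). State: card:Wendy, camera:Alice, bag:Bob
Event 8 (give bag: Bob -> Alice). State: card:Wendy, camera:Alice, bag:Alice
Event 9 (give bag: Alice -> Bob). State: card:Wendy, camera:Alice, bag:Bob
Event 10 (swap card<->camera: now card:Alice, camera:Wendy). State: card:Alice, camera:Wendy, bag:Bob
Event 11 (give bag: Bob -> Xander). State: card:Alice, camera:Wendy, bag:Xander
Event 12 (swap bag<->card: now bag:Alice, card:Xander). State: card:Xander, camera:Wendy, bag:Alice
Event 13 (swap bag<->card: now bag:Xander, card:Alice). State: card:Alice, camera:Wendy, bag:Xander
Event 14 (give card: Alice -> Wendy). State: card:Wendy, camera:Wendy, bag:Xander

Final state: card:Wendy, camera:Wendy, bag:Xander
The card is held by Wendy.

Answer: Wendy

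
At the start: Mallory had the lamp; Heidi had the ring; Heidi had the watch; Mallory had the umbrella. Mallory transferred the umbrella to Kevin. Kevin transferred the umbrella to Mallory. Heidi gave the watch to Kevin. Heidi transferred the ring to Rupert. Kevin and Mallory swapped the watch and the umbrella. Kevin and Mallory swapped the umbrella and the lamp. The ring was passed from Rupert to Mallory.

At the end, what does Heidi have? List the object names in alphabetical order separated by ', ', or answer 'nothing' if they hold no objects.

Tracking all object holders:
Start: lamp:Mallory, ring:Heidi, watch:Heidi, umbrella:Mallory
Event 1 (give umbrella: Mallory -> Kevin). State: lamp:Mallory, ring:Heidi, watch:Heidi, umbrella:Kevin
Event 2 (give umbrella: Kevin -> Mallory). State: lamp:Mallory, ring:Heidi, watch:Heidi, umbrella:Mallory
Event 3 (give watch: Heidi -> Kevin). State: lamp:Mallory, ring:Heidi, watch:Kevin, umbrella:Mallory
Event 4 (give ring: Heidi -> Rupert). State: lamp:Mallory, ring:Rupert, watch:Kevin, umbrella:Mallory
Event 5 (swap watch<->umbrella: now watch:Mallory, umbrella:Kevin). State: lamp:Mallory, ring:Rupert, watch:Mallory, umbrella:Kevin
Event 6 (swap umbrella<->lamp: now umbrella:Mallory, lamp:Kevin). State: lamp:Kevin, ring:Rupert, watch:Mallory, umbrella:Mallory
Event 7 (give ring: Rupert -> Mallory). State: lamp:Kevin, ring:Mallory, watch:Mallory, umbrella:Mallory

Final state: lamp:Kevin, ring:Mallory, watch:Mallory, umbrella:Mallory
Heidi holds: (nothing).

Answer: nothing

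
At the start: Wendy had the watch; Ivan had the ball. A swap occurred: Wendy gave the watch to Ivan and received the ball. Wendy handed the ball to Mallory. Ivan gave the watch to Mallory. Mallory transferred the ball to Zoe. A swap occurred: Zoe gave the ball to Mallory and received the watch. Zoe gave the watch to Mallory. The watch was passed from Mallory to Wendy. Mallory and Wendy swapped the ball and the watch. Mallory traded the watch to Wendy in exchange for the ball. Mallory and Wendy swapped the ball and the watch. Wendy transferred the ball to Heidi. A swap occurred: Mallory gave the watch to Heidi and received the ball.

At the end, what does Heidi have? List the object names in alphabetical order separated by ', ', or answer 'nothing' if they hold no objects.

Answer: watch

Derivation:
Tracking all object holders:
Start: watch:Wendy, ball:Ivan
Event 1 (swap watch<->ball: now watch:Ivan, ball:Wendy). State: watch:Ivan, ball:Wendy
Event 2 (give ball: Wendy -> Mallory). State: watch:Ivan, ball:Mallory
Event 3 (give watch: Ivan -> Mallory). State: watch:Mallory, ball:Mallory
Event 4 (give ball: Mallory -> Zoe). State: watch:Mallory, ball:Zoe
Event 5 (swap ball<->watch: now ball:Mallory, watch:Zoe). State: watch:Zoe, ball:Mallory
Event 6 (give watch: Zoe -> Mallory). State: watch:Mallory, ball:Mallory
Event 7 (give watch: Mallory -> Wendy). State: watch:Wendy, ball:Mallory
Event 8 (swap ball<->watch: now ball:Wendy, watch:Mallory). State: watch:Mallory, ball:Wendy
Event 9 (swap watch<->ball: now watch:Wendy, ball:Mallory). State: watch:Wendy, ball:Mallory
Event 10 (swap ball<->watch: now ball:Wendy, watch:Mallory). State: watch:Mallory, ball:Wendy
Event 11 (give ball: Wendy -> Heidi). State: watch:Mallory, ball:Heidi
Event 12 (swap watch<->ball: now watch:Heidi, ball:Mallory). State: watch:Heidi, ball:Mallory

Final state: watch:Heidi, ball:Mallory
Heidi holds: watch.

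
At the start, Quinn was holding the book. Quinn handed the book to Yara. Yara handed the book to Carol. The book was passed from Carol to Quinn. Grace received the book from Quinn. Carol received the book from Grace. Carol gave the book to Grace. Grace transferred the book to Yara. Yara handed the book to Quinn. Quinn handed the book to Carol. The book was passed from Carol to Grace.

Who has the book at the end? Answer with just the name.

Answer: Grace

Derivation:
Tracking the book through each event:
Start: Quinn has the book.
After event 1: Yara has the book.
After event 2: Carol has the book.
After event 3: Quinn has the book.
After event 4: Grace has the book.
After event 5: Carol has the book.
After event 6: Grace has the book.
After event 7: Yara has the book.
After event 8: Quinn has the book.
After event 9: Carol has the book.
After event 10: Grace has the book.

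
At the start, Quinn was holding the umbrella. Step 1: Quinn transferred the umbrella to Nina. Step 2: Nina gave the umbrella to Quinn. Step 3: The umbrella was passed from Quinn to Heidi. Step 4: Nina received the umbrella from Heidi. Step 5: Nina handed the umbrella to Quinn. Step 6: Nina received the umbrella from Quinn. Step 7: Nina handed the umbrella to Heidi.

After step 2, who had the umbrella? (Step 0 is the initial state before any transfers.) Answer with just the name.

Tracking the umbrella holder through step 2:
After step 0 (start): Quinn
After step 1: Nina
After step 2: Quinn

At step 2, the holder is Quinn.

Answer: Quinn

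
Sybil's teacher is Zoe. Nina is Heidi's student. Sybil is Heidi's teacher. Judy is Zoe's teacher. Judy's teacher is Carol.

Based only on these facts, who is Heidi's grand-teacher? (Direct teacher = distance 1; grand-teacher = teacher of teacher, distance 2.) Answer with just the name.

Answer: Zoe

Derivation:
Reconstructing the teacher chain from the given facts:
  Carol -> Judy -> Zoe -> Sybil -> Heidi -> Nina
(each arrow means 'teacher of the next')
Positions in the chain (0 = top):
  position of Carol: 0
  position of Judy: 1
  position of Zoe: 2
  position of Sybil: 3
  position of Heidi: 4
  position of Nina: 5

Heidi is at position 4; the grand-teacher is 2 steps up the chain, i.e. position 2: Zoe.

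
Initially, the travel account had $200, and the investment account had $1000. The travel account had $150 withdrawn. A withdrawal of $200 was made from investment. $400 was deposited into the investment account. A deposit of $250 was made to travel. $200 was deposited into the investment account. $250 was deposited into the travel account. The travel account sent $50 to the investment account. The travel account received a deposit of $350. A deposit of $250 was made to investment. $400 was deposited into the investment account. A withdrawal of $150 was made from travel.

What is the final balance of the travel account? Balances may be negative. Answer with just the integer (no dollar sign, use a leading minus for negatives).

Answer: 700

Derivation:
Tracking account balances step by step:
Start: travel=200, investment=1000
Event 1 (withdraw 150 from travel): travel: 200 - 150 = 50. Balances: travel=50, investment=1000
Event 2 (withdraw 200 from investment): investment: 1000 - 200 = 800. Balances: travel=50, investment=800
Event 3 (deposit 400 to investment): investment: 800 + 400 = 1200. Balances: travel=50, investment=1200
Event 4 (deposit 250 to travel): travel: 50 + 250 = 300. Balances: travel=300, investment=1200
Event 5 (deposit 200 to investment): investment: 1200 + 200 = 1400. Balances: travel=300, investment=1400
Event 6 (deposit 250 to travel): travel: 300 + 250 = 550. Balances: travel=550, investment=1400
Event 7 (transfer 50 travel -> investment): travel: 550 - 50 = 500, investment: 1400 + 50 = 1450. Balances: travel=500, investment=1450
Event 8 (deposit 350 to travel): travel: 500 + 350 = 850. Balances: travel=850, investment=1450
Event 9 (deposit 250 to investment): investment: 1450 + 250 = 1700. Balances: travel=850, investment=1700
Event 10 (deposit 400 to investment): investment: 1700 + 400 = 2100. Balances: travel=850, investment=2100
Event 11 (withdraw 150 from travel): travel: 850 - 150 = 700. Balances: travel=700, investment=2100

Final balance of travel: 700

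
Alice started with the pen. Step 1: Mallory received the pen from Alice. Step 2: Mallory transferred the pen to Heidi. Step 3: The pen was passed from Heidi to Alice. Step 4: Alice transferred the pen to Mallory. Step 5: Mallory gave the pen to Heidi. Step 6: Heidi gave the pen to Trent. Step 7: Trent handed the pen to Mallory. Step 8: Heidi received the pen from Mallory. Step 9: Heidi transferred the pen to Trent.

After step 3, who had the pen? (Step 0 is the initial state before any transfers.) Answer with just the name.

Answer: Alice

Derivation:
Tracking the pen holder through step 3:
After step 0 (start): Alice
After step 1: Mallory
After step 2: Heidi
After step 3: Alice

At step 3, the holder is Alice.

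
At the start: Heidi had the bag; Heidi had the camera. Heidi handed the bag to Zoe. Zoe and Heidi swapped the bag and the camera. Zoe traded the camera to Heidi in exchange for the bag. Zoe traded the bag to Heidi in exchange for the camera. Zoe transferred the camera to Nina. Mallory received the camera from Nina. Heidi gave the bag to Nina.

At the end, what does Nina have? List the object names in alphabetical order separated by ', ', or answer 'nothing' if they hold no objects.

Answer: bag

Derivation:
Tracking all object holders:
Start: bag:Heidi, camera:Heidi
Event 1 (give bag: Heidi -> Zoe). State: bag:Zoe, camera:Heidi
Event 2 (swap bag<->camera: now bag:Heidi, camera:Zoe). State: bag:Heidi, camera:Zoe
Event 3 (swap camera<->bag: now camera:Heidi, bag:Zoe). State: bag:Zoe, camera:Heidi
Event 4 (swap bag<->camera: now bag:Heidi, camera:Zoe). State: bag:Heidi, camera:Zoe
Event 5 (give camera: Zoe -> Nina). State: bag:Heidi, camera:Nina
Event 6 (give camera: Nina -> Mallory). State: bag:Heidi, camera:Mallory
Event 7 (give bag: Heidi -> Nina). State: bag:Nina, camera:Mallory

Final state: bag:Nina, camera:Mallory
Nina holds: bag.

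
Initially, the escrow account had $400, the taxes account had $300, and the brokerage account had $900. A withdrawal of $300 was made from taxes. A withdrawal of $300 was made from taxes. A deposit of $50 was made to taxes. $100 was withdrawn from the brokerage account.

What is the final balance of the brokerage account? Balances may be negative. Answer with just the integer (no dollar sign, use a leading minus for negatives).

Answer: 800

Derivation:
Tracking account balances step by step:
Start: escrow=400, taxes=300, brokerage=900
Event 1 (withdraw 300 from taxes): taxes: 300 - 300 = 0. Balances: escrow=400, taxes=0, brokerage=900
Event 2 (withdraw 300 from taxes): taxes: 0 - 300 = -300. Balances: escrow=400, taxes=-300, brokerage=900
Event 3 (deposit 50 to taxes): taxes: -300 + 50 = -250. Balances: escrow=400, taxes=-250, brokerage=900
Event 4 (withdraw 100 from brokerage): brokerage: 900 - 100 = 800. Balances: escrow=400, taxes=-250, brokerage=800

Final balance of brokerage: 800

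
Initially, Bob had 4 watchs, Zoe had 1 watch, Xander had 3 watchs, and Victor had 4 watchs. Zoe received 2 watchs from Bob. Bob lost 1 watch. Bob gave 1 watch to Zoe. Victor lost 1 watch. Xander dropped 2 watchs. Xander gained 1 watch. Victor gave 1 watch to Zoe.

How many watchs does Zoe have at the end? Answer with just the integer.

Tracking counts step by step:
Start: Bob=4, Zoe=1, Xander=3, Victor=4
Event 1 (Bob -> Zoe, 2): Bob: 4 -> 2, Zoe: 1 -> 3. State: Bob=2, Zoe=3, Xander=3, Victor=4
Event 2 (Bob -1): Bob: 2 -> 1. State: Bob=1, Zoe=3, Xander=3, Victor=4
Event 3 (Bob -> Zoe, 1): Bob: 1 -> 0, Zoe: 3 -> 4. State: Bob=0, Zoe=4, Xander=3, Victor=4
Event 4 (Victor -1): Victor: 4 -> 3. State: Bob=0, Zoe=4, Xander=3, Victor=3
Event 5 (Xander -2): Xander: 3 -> 1. State: Bob=0, Zoe=4, Xander=1, Victor=3
Event 6 (Xander +1): Xander: 1 -> 2. State: Bob=0, Zoe=4, Xander=2, Victor=3
Event 7 (Victor -> Zoe, 1): Victor: 3 -> 2, Zoe: 4 -> 5. State: Bob=0, Zoe=5, Xander=2, Victor=2

Zoe's final count: 5

Answer: 5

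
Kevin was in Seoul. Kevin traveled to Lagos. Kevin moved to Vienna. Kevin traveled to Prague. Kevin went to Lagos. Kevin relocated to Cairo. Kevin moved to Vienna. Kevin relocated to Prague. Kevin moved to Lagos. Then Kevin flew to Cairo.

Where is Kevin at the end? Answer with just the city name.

Tracking Kevin's location:
Start: Kevin is in Seoul.
After move 1: Seoul -> Lagos. Kevin is in Lagos.
After move 2: Lagos -> Vienna. Kevin is in Vienna.
After move 3: Vienna -> Prague. Kevin is in Prague.
After move 4: Prague -> Lagos. Kevin is in Lagos.
After move 5: Lagos -> Cairo. Kevin is in Cairo.
After move 6: Cairo -> Vienna. Kevin is in Vienna.
After move 7: Vienna -> Prague. Kevin is in Prague.
After move 8: Prague -> Lagos. Kevin is in Lagos.
After move 9: Lagos -> Cairo. Kevin is in Cairo.

Answer: Cairo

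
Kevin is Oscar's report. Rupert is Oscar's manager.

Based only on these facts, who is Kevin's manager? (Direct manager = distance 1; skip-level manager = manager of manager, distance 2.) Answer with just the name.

Answer: Oscar

Derivation:
Reconstructing the manager chain from the given facts:
  Rupert -> Oscar -> Kevin
(each arrow means 'manager of the next')
Positions in the chain (0 = top):
  position of Rupert: 0
  position of Oscar: 1
  position of Kevin: 2

Kevin is at position 2; the manager is 1 step up the chain, i.e. position 1: Oscar.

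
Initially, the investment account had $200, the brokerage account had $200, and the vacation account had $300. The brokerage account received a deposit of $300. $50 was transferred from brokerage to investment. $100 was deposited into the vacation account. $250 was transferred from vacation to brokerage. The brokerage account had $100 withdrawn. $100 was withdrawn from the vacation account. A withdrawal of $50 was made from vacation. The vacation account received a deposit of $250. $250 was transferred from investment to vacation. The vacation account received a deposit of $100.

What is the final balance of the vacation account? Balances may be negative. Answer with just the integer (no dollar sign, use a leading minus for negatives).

Answer: 600

Derivation:
Tracking account balances step by step:
Start: investment=200, brokerage=200, vacation=300
Event 1 (deposit 300 to brokerage): brokerage: 200 + 300 = 500. Balances: investment=200, brokerage=500, vacation=300
Event 2 (transfer 50 brokerage -> investment): brokerage: 500 - 50 = 450, investment: 200 + 50 = 250. Balances: investment=250, brokerage=450, vacation=300
Event 3 (deposit 100 to vacation): vacation: 300 + 100 = 400. Balances: investment=250, brokerage=450, vacation=400
Event 4 (transfer 250 vacation -> brokerage): vacation: 400 - 250 = 150, brokerage: 450 + 250 = 700. Balances: investment=250, brokerage=700, vacation=150
Event 5 (withdraw 100 from brokerage): brokerage: 700 - 100 = 600. Balances: investment=250, brokerage=600, vacation=150
Event 6 (withdraw 100 from vacation): vacation: 150 - 100 = 50. Balances: investment=250, brokerage=600, vacation=50
Event 7 (withdraw 50 from vacation): vacation: 50 - 50 = 0. Balances: investment=250, brokerage=600, vacation=0
Event 8 (deposit 250 to vacation): vacation: 0 + 250 = 250. Balances: investment=250, brokerage=600, vacation=250
Event 9 (transfer 250 investment -> vacation): investment: 250 - 250 = 0, vacation: 250 + 250 = 500. Balances: investment=0, brokerage=600, vacation=500
Event 10 (deposit 100 to vacation): vacation: 500 + 100 = 600. Balances: investment=0, brokerage=600, vacation=600

Final balance of vacation: 600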